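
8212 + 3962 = 12174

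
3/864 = 1/288 = 0.00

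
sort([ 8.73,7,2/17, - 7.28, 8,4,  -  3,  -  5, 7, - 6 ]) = [  -  7.28,  -  6, - 5, - 3,2/17,4,7,7,8, 8.73 ]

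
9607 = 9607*1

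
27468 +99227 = 126695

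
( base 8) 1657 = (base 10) 943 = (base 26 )1a7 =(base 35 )qx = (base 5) 12233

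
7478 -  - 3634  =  11112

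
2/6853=2/6853 = 0.00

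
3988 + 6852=10840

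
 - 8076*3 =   -  24228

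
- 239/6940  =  -1+6701/6940  =  -0.03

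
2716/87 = 2716/87 = 31.22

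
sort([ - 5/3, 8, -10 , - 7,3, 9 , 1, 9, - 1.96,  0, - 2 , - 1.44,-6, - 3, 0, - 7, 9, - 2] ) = [ - 10, - 7, - 7, - 6, - 3, - 2,  -  2, - 1.96  , - 5/3,-1.44,  0,0,1 , 3, 8,9,9,9 ]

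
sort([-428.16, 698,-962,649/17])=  [ - 962, - 428.16, 649/17, 698]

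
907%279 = 70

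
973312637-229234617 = 744078020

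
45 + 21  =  66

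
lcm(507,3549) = 3549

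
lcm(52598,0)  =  0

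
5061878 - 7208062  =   - 2146184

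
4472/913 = 4+820/913 = 4.90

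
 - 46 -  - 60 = 14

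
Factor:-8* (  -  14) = 2^4*7^1 = 112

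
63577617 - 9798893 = 53778724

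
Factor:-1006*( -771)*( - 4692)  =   - 3639237192 = - 2^3*3^2 * 17^1 * 23^1*257^1* 503^1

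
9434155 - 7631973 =1802182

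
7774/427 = 7774/427=18.21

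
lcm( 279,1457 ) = 13113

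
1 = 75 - 74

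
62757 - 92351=- 29594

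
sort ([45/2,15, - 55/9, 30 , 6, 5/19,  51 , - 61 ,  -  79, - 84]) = [-84, - 79,  -  61, - 55/9, 5/19,  6, 15, 45/2, 30,51] 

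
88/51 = 1 + 37/51 = 1.73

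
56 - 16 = 40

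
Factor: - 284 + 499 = 5^1 * 43^1 = 215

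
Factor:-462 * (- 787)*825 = 299965050 =2^1 *3^2*5^2*7^1*11^2*787^1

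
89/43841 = 89/43841 = 0.00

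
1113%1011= 102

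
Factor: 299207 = 23^1*13009^1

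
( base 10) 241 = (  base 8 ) 361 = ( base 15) 111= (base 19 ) cd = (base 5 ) 1431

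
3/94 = 3/94 = 0.03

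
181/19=9 + 10/19 = 9.53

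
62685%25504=11677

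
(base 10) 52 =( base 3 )1221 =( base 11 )48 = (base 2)110100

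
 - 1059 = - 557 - 502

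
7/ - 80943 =-1 + 80936/80943=- 0.00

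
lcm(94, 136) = 6392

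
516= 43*12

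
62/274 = 31/137  =  0.23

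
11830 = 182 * 65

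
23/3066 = 23/3066 = 0.01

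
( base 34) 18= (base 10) 42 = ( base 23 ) 1J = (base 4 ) 222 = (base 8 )52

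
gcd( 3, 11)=1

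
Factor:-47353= -47353^1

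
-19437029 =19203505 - 38640534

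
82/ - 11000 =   -  41/5500 = - 0.01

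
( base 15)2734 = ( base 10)8374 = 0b10000010110110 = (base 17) 1bga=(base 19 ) 143E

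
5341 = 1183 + 4158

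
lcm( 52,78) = 156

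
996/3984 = 1/4= 0.25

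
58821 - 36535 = 22286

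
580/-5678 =-290/2839 = - 0.10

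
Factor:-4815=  - 3^2*5^1 * 107^1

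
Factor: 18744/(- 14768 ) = - 33/26 = - 2^( - 1)*3^1*11^1*13^(- 1)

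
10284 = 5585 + 4699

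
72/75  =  24/25=0.96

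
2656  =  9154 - 6498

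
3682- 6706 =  - 3024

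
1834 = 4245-2411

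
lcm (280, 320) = 2240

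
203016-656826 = - 453810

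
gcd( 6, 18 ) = 6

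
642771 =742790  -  100019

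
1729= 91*19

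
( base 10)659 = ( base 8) 1223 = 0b1010010011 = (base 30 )lt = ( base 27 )OB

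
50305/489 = 50305/489 =102.87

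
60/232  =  15/58  =  0.26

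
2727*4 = 10908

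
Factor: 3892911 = 3^1*11^1 * 23^2 * 223^1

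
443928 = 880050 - 436122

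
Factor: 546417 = 3^2*109^1  *557^1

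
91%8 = 3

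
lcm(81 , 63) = 567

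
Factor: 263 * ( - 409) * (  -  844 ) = 90786548 = 2^2*211^1 * 263^1*409^1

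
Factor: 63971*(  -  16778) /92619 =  - 1073305438/92619 = - 2^1*3^( - 2)*17^1* 41^( - 1) * 53^1*71^1*251^ (-1 )*8389^1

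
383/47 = 383/47=8.15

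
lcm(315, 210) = 630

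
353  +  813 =1166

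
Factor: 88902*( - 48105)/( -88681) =4276630710/88681  =  2^1*3^4*5^1*11^1*449^1*1069^1*88681^(-1) 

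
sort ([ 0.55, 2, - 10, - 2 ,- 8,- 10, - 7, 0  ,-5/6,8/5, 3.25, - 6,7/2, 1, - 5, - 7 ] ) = [ - 10, - 10, - 8 , - 7, - 7, - 6, - 5,-2, - 5/6,0,  0.55,1  ,  8/5 , 2, 3.25 , 7/2 ] 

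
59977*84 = 5038068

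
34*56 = 1904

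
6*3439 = 20634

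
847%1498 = 847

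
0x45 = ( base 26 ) 2H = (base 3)2120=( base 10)69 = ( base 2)1000101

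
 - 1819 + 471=-1348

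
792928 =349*2272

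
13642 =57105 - 43463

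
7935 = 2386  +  5549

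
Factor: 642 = 2^1 * 3^1*107^1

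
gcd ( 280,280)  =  280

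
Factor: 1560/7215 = 2^3*37^( - 1) = 8/37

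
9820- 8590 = 1230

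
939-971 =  - 32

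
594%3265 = 594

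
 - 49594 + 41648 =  - 7946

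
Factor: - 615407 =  - 13^1*47339^1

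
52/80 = 13/20 = 0.65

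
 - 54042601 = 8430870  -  62473471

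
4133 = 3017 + 1116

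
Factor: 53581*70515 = 3^2*5^1*11^1*1567^1 * 4871^1 = 3778264215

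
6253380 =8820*709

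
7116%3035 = 1046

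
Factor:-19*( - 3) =57 = 3^1*19^1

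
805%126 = 49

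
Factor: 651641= 651641^1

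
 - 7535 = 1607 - 9142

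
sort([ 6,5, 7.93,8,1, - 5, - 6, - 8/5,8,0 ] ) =[ - 6, - 5, - 8/5,0, 1, 5, 6, 7.93, 8,8]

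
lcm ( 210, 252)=1260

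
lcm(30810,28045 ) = 2187510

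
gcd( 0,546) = 546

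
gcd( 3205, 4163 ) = 1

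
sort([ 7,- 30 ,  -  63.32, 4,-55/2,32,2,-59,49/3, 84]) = [ - 63.32, - 59, - 30,  -  55/2, 2, 4 , 7, 49/3, 32, 84 ]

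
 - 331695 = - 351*945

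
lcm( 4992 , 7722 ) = 494208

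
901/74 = 12 + 13/74 = 12.18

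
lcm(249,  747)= 747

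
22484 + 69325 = 91809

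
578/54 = 289/27 =10.70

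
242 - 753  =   - 511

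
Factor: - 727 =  - 727^1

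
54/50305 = 54/50305 = 0.00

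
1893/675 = 2 + 181/225 = 2.80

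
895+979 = 1874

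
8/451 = 8/451 = 0.02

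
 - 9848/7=-1407+1/7 = - 1406.86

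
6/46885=6/46885 = 0.00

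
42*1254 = 52668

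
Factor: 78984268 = 2^2*11^1*653^1*2749^1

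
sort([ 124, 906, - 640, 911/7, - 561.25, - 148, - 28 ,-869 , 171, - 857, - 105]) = [ - 869, - 857, - 640, - 561.25, - 148, - 105 , - 28 , 124, 911/7, 171,906]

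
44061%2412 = 645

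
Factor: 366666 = 2^1*3^1*23^1*2657^1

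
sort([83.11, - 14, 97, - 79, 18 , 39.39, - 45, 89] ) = [  -  79, - 45, - 14, 18, 39.39 , 83.11,89, 97] 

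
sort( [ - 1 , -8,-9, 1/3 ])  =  [  -  9,-8, - 1,1/3 ] 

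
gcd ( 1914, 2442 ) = 66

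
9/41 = 9/41= 0.22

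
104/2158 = 4/83 = 0.05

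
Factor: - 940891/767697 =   -  967/789 = -  3^(-1 )*  263^(-1)*967^1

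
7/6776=1/968 =0.00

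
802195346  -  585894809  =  216300537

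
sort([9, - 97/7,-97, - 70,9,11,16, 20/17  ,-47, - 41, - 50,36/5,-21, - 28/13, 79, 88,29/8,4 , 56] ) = [ - 97, - 70,-50,  -  47, - 41, - 21 ,-97/7 , - 28/13,20/17,29/8,4,36/5, 9,  9,  11,16,56, 79, 88]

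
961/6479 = 31/209=0.15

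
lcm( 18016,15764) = 126112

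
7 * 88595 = 620165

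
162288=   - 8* (-20286)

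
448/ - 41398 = - 32/2957 = - 0.01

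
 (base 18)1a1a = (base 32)8SC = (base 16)238c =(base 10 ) 9100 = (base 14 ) 3460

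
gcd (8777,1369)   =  1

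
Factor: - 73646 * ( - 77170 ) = 5683261820=2^2 * 5^1*23^1*1601^1 * 7717^1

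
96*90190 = 8658240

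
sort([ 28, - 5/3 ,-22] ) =[ - 22, - 5/3,  28]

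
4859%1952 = 955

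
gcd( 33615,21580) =415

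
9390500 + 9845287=19235787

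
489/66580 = 489/66580 = 0.01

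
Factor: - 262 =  - 2^1*131^1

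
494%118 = 22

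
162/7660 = 81/3830  =  0.02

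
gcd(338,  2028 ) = 338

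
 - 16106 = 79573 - 95679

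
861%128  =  93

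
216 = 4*54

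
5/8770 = 1/1754 = 0.00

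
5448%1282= 320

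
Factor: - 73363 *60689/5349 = -3^( - 1 ) * 1783^( - 1)*60689^1 * 73363^1 = -4452327107/5349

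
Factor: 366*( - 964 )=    - 2^3*3^1*61^1*241^1=-352824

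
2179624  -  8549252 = - 6369628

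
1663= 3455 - 1792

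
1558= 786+772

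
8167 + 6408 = 14575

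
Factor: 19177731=3^2*83^1*25673^1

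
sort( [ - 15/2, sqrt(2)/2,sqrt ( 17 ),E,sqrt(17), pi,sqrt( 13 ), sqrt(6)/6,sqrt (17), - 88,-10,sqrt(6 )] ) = [ - 88, - 10, - 15/2,sqrt( 6)/6,sqrt( 2)/2,sqrt(6 ), E,pi,sqrt(13 ),sqrt( 17 ),sqrt (17), sqrt(17)] 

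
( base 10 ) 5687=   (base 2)1011000110111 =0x1637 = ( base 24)9kn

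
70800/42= 11800/7 = 1685.71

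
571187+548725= 1119912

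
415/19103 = 415/19103 = 0.02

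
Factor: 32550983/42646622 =2^(-1 )*21323311^(-1)*32550983^1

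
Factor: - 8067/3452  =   - 2^( - 2)*3^1*863^(- 1 )*2689^1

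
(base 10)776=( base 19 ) 22g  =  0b1100001000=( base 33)NH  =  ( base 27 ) 11K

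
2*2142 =4284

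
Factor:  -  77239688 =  - 2^3  *  9654961^1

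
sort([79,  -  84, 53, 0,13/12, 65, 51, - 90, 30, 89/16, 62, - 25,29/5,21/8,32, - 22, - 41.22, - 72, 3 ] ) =[ - 90,  -  84, - 72, - 41.22, - 25, - 22, 0,  13/12, 21/8, 3, 89/16 , 29/5, 30,32, 51, 53, 62, 65,79 ] 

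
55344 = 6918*8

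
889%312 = 265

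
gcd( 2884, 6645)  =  1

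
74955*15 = 1124325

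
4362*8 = 34896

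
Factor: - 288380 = -2^2*5^1*14419^1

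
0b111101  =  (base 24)2D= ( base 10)61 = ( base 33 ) 1s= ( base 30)21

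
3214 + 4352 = 7566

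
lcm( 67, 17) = 1139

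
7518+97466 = 104984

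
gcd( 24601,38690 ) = 73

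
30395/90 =337  +  13/18   =  337.72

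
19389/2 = 19389/2 = 9694.50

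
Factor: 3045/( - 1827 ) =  - 5/3 = - 3^(  -  1 )*5^1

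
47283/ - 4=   -  11821+1/4= - 11820.75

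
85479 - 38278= 47201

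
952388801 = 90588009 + 861800792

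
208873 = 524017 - 315144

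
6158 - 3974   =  2184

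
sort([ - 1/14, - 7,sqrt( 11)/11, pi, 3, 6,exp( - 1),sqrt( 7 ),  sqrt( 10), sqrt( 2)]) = [ - 7, - 1/14, sqrt(11) /11, exp( - 1 ), sqrt( 2 ), sqrt(7 ),3, pi, sqrt( 10), 6 ] 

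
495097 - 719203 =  - 224106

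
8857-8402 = 455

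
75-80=-5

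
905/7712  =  905/7712 = 0.12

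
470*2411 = 1133170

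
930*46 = 42780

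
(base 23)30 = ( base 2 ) 1000101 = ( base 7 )126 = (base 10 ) 69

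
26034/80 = 13017/40 = 325.43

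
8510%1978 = 598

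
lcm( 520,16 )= 1040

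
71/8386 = 71/8386 = 0.01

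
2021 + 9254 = 11275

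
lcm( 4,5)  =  20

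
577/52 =577/52 = 11.10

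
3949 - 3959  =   - 10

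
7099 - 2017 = 5082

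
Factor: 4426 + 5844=10270 =2^1*5^1*13^1*79^1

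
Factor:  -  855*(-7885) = 6741675 = 3^2* 5^2*19^2*83^1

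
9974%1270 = 1084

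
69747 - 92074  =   - 22327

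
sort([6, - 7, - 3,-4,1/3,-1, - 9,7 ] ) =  [-9,-7,-4,  -  3, - 1 , 1/3,6,7]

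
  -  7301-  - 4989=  - 2312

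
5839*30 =175170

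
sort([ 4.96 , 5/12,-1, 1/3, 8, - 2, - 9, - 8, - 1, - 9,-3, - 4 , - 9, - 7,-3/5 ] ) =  [  -  9, - 9, - 9, - 8, - 7 , - 4, - 3, - 2, -1, - 1,-3/5, 1/3,5/12 , 4.96, 8]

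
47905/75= 9581/15 = 638.73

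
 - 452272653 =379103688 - 831376341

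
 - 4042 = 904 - 4946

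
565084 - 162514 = 402570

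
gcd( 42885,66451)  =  1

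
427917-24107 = 403810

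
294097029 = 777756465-483659436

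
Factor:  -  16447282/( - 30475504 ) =8223641/15237752 =2^(-3 )*1549^1*5309^1*1904719^(-1 ) 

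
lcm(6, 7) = 42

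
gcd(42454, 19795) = 1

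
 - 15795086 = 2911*( - 5426)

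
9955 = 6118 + 3837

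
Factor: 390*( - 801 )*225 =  - 2^1*3^5*5^3*13^1*89^1 = - 70287750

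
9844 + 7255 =17099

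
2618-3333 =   -  715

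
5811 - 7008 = -1197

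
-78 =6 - 84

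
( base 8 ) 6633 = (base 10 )3483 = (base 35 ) 2TI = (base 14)13ab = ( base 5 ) 102413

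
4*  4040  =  16160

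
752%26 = 24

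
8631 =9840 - 1209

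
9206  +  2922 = 12128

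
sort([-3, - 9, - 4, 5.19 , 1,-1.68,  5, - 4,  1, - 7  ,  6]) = [ - 9,-7,- 4, - 4, - 3, - 1.68 , 1, 1, 5,  5.19,  6]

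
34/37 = 34/37= 0.92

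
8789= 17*517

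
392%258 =134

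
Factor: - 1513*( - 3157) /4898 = 2^( - 1)*7^1*11^1*17^1*31^( - 1)*41^1*79^( - 1 )*89^1 = 4776541/4898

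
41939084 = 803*52228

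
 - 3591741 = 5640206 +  -9231947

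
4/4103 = 4/4103  =  0.00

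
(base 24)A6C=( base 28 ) 7F8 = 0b1011100011100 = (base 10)5916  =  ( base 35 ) 4T1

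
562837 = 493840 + 68997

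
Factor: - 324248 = - 2^3*40531^1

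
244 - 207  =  37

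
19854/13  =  1527 + 3/13 = 1527.23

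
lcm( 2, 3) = 6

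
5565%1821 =102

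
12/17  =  12/17 = 0.71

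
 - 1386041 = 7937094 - 9323135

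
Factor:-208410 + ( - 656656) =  - 2^1 * 53^1*8161^1 = - 865066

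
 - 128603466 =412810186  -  541413652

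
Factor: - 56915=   -  5^1 * 11383^1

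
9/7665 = 3/2555 = 0.00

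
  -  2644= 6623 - 9267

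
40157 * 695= 27909115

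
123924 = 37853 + 86071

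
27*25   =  675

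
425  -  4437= - 4012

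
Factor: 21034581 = 3^1*23^1*304849^1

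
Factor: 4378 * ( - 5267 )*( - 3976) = 2^4 * 7^1 * 11^1*23^1*71^1 * 199^1*229^1 =91682289776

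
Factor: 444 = 2^2*3^1 * 37^1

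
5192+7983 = 13175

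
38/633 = 38/633 = 0.06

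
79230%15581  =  1325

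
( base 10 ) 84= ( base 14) 60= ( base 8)124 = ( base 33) 2I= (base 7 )150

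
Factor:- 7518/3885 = - 2^1*5^ (  -  1)*37^( - 1)*179^1 = - 358/185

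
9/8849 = 9/8849 = 0.00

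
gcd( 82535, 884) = 17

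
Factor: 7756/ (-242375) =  - 2^2*5^( - 3 )  =  - 4/125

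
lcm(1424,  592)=52688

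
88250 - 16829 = 71421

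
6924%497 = 463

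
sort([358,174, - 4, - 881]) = [ - 881, - 4,174,358]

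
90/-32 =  - 45/16= - 2.81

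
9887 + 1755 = 11642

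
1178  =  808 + 370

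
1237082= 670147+566935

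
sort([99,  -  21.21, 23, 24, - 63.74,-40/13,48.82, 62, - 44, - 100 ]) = [ - 100, - 63.74,  -  44,  -  21.21, - 40/13, 23,  24, 48.82,62, 99]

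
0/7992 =0 = 0.00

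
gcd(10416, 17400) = 24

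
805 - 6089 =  - 5284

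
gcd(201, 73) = 1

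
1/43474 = 1/43474 = 0.00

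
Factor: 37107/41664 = 2^( - 6)*3^1 * 19^1  =  57/64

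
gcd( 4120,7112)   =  8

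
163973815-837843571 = -673869756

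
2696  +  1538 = 4234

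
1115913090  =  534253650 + 581659440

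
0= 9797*0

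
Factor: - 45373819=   -  1511^1 * 30029^1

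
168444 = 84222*2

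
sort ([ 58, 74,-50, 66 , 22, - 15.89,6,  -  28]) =[-50, - 28,  -  15.89 , 6,22,58,66,74]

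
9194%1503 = 176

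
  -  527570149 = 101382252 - 628952401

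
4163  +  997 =5160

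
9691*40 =387640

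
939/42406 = 939/42406 = 0.02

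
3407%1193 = 1021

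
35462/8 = 4432 + 3/4=4432.75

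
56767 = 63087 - 6320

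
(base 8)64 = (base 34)1I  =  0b110100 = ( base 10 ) 52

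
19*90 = 1710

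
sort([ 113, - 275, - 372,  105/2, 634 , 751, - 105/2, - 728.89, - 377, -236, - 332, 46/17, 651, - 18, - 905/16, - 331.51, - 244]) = [ - 728.89, - 377,-372,- 332, - 331.51,-275, - 244, - 236, - 905/16, - 105/2, - 18,46/17,105/2, 113, 634,651, 751] 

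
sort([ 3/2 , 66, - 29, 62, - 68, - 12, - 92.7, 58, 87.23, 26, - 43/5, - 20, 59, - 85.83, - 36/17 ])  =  [ - 92.7, - 85.83, - 68 , - 29, - 20,-12, - 43/5, - 36/17, 3/2,26,58, 59,62, 66,87.23] 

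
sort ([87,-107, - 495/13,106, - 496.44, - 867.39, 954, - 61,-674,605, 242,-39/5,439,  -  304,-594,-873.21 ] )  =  [- 873.21,-867.39,-674,-594, - 496.44, - 304, - 107, - 61,-495/13, - 39/5  ,  87,  106, 242, 439, 605,954]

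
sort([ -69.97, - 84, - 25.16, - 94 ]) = [  -  94, - 84 ,-69.97,  -  25.16 ]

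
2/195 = 2/195 = 0.01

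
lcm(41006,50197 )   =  2911426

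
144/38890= 72/19445 = 0.00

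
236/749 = 236/749= 0.32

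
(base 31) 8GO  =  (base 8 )20020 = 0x2010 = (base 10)8208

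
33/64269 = 11/21423 = 0.00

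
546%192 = 162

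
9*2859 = 25731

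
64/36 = 1+ 7/9 = 1.78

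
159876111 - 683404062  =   - 523527951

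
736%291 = 154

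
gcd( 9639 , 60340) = 7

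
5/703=5/703 = 0.01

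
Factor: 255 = 3^1* 5^1*17^1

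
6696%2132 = 300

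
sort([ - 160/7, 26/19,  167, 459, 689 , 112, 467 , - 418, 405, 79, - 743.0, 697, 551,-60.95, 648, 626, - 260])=[ - 743.0, - 418, - 260, - 60.95,-160/7,26/19,79,112, 167 , 405, 459 , 467, 551, 626, 648, 689, 697] 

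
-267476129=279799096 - 547275225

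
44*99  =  4356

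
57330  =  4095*14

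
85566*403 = 34483098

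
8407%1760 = 1367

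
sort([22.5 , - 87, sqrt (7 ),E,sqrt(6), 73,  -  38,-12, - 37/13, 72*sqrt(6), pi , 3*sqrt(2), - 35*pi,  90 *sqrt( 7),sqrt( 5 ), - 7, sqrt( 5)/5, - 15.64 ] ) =[- 35*pi,- 87, - 38,  -  15.64,-12, - 7, - 37/13,  sqrt (5) /5, sqrt(5),  sqrt( 6 ),  sqrt(7 ),  E,pi,3 * sqrt(2),22.5,73,72*sqrt(6 ), 90*sqrt (7 )]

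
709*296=209864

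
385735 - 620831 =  - 235096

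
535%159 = 58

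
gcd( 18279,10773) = 27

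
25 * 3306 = 82650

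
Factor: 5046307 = 7^1*720901^1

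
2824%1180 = 464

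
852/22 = 38 + 8/11 = 38.73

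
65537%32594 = 349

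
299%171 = 128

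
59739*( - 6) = -358434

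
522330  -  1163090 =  - 640760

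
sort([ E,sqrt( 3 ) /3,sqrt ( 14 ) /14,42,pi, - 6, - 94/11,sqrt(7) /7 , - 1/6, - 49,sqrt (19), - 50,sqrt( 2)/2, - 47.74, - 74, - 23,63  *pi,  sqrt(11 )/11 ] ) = [ - 74, - 50, - 49, - 47.74, - 23, - 94/11, - 6, - 1/6,sqrt(14) /14,sqrt(11 )/11,  sqrt( 7 ) /7, sqrt ( 3 ) /3,sqrt( 2 ) /2, E,pi,sqrt (19 )  ,  42,63*pi] 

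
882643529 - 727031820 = 155611709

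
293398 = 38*7721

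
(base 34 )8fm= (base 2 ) 10011000110100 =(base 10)9780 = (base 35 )7YF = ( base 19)181E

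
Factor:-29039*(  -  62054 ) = 2^1*19^1*23^1*71^2*409^1 = 1801986106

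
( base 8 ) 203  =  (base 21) 65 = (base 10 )131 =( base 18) 75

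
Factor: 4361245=5^1*7^3 * 2543^1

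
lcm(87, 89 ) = 7743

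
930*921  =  856530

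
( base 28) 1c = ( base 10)40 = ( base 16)28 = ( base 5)130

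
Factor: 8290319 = 8290319^1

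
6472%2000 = 472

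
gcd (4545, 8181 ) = 909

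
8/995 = 8/995 = 0.01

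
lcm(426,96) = 6816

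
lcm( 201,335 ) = 1005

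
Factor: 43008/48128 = 42/47 = 2^1*3^1*7^1*47^( - 1 ) 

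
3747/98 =3747/98=38.23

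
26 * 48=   1248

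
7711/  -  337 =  - 7711/337  =  -22.88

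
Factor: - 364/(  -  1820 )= 5^(- 1 )= 1/5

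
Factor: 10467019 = 17^1*173^1*3559^1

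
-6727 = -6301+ - 426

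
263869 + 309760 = 573629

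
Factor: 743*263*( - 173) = -173^1*263^1*743^1 = - 33805757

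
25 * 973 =24325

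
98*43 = 4214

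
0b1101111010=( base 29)11k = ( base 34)Q6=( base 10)890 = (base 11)73a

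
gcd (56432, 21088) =16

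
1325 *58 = 76850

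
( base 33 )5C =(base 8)261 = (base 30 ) 5r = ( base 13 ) 108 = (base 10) 177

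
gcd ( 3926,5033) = 1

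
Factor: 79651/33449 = 11^1 * 31^( - 1 )*83^(  -  1 )*557^1 = 6127/2573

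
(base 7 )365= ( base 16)C2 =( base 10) 194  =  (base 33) 5T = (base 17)B7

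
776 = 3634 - 2858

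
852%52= 20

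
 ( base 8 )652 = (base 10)426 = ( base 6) 1550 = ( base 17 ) 181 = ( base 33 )CU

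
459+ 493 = 952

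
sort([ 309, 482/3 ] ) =[482/3, 309]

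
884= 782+102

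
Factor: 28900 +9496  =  38396 = 2^2*29^1*331^1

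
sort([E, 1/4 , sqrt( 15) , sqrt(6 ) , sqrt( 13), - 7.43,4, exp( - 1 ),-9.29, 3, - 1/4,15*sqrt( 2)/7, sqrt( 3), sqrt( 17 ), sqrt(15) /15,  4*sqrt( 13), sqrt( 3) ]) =[-9.29, - 7.43, - 1/4,1/4,  sqrt( 15) /15,exp( - 1 ), sqrt( 3), sqrt( 3), sqrt( 6 ), E , 3, 15 * sqrt( 2 ) /7, sqrt( 13), sqrt( 15), 4,sqrt( 17), 4 * sqrt ( 13 ) ] 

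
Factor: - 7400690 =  - 2^1*5^1*11^1 * 19^1*3541^1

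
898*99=88902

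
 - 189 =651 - 840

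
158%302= 158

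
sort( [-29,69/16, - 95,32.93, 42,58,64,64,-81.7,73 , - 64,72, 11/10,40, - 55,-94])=[ - 95 , - 94, - 81.7, - 64,  -  55 ,-29,11/10,69/16, 32.93,  40, 42,58 , 64,64, 72,73]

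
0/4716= 0 = 0.00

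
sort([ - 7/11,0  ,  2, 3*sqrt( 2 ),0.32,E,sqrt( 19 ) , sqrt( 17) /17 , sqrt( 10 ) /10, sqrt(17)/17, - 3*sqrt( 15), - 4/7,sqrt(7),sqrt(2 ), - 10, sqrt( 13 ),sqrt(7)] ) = [-3*sqrt(15 ), - 10,-7/11, - 4/7, 0, sqrt( 17) /17,sqrt( 17) /17,sqrt( 10)/10,0.32,sqrt( 2 ),2, sqrt( 7), sqrt( 7 ),E,sqrt(13 ), 3*sqrt( 2),sqrt(19 )] 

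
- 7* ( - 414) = 2898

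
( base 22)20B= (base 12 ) 697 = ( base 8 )1723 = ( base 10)979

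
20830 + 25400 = 46230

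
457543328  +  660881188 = 1118424516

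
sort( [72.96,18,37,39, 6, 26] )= [ 6, 18, 26,  37 , 39, 72.96] 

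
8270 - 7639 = 631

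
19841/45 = 440  +  41/45 =440.91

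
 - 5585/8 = -5585/8=   - 698.12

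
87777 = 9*9753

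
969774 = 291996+677778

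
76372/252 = 19093/63 = 303.06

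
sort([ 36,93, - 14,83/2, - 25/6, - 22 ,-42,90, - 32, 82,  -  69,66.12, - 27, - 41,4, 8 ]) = [ - 69,-42 , - 41, -32, - 27, - 22, - 14,- 25/6, 4,8,36,  83/2, 66.12,82,90,93 ] 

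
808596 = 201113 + 607483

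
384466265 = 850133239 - 465666974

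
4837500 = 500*9675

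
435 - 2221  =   - 1786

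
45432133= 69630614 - 24198481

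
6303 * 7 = 44121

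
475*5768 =2739800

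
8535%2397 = 1344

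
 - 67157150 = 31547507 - 98704657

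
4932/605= 4932/605 = 8.15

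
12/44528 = 3/11132= 0.00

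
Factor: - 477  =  - 3^2* 53^1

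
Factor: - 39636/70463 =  - 2^2*3^3*31^(-1 )*367^1*2273^( - 1 ) 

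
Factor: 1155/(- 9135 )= - 3^( - 1)*11^1*29^( - 1) = -11/87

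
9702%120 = 102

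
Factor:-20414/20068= -2^ ( - 1 )* 29^(-1 )*59^1 = -59/58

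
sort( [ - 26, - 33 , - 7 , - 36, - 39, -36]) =[ - 39, - 36 , - 36, - 33, - 26, - 7]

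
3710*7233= 26834430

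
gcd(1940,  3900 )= 20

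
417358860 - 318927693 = 98431167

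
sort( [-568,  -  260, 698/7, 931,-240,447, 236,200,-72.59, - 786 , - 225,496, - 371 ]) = [ - 786,-568, - 371,-260,-240, - 225 , -72.59, 698/7, 200, 236,447, 496, 931 ]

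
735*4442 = 3264870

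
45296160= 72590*624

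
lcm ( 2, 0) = 0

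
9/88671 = 3/29557 = 0.00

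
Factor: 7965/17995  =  27/61 =3^3*61^( - 1) 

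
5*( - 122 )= - 610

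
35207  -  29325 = 5882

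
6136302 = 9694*633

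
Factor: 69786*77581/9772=2^( - 1 )*3^2*349^ ( - 1)*3877^1*11083^1 =386719119/698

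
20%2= 0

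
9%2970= 9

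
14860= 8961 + 5899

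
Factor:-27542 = -2^1*47^1*293^1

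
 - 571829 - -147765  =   - 424064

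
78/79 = 78/79 = 0.99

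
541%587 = 541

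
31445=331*95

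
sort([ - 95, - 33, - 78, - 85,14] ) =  [ - 95  , - 85,-78, -33,14] 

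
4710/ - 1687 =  - 3 + 351/1687 = - 2.79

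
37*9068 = 335516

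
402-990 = -588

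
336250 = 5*67250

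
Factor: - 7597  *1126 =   -  8554222 = - 2^1*  71^1 * 107^1*563^1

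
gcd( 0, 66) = 66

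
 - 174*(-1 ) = 174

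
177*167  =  29559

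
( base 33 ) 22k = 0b100011011000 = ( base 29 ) 2k2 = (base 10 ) 2264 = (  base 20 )5d4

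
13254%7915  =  5339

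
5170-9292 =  - 4122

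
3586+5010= 8596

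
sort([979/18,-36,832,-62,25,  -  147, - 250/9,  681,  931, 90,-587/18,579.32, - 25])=[  -  147,-62, - 36,-587/18, - 250/9, - 25, 25, 979/18,  90, 579.32 , 681,832, 931]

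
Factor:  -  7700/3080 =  - 5/2= - 2^(  -  1) * 5^1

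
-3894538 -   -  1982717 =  - 1911821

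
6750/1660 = 675/166 = 4.07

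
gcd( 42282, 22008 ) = 6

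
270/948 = 45/158= 0.28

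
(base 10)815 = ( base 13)4A9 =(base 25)17F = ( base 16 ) 32f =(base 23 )1ca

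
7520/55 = 1504/11 = 136.73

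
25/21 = 25/21 = 1.19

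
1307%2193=1307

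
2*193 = 386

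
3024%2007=1017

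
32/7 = 4 + 4/7 =4.57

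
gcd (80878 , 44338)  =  14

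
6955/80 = 86 + 15/16  =  86.94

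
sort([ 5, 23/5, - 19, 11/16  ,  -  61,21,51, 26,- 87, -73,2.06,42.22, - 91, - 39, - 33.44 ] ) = [-91, - 87, -73,-61, - 39, - 33.44, - 19, 11/16,2.06,  23/5,5,21,26, 42.22,  51]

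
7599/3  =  2533=2533.00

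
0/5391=0 =0.00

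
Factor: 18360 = 2^3 * 3^3*5^1*17^1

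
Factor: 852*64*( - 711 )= - 38769408=- 2^8*3^3*71^1 * 79^1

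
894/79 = 11+25/79 = 11.32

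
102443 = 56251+46192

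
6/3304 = 3/1652 =0.00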